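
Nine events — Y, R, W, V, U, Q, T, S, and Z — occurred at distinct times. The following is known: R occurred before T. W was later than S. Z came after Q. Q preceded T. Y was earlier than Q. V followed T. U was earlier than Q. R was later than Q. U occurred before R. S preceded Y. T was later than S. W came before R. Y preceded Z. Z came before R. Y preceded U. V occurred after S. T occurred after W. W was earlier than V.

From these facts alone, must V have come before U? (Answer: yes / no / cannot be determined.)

Tracing the constraints gives U → R → T → V, so U must come before V.
That means V cannot be before U.

no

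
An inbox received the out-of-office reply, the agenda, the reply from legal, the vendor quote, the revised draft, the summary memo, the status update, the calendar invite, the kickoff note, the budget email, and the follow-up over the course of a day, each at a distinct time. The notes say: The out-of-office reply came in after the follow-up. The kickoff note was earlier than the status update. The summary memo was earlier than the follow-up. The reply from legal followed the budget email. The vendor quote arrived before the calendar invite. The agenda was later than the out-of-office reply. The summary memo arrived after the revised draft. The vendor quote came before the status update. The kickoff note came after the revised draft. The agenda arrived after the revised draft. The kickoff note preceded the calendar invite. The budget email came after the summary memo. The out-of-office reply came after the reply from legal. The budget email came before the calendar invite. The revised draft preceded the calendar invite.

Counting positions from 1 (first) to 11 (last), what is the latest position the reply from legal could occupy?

9

The reply from legal must come before the agenda and the out-of-office reply — 2 messages forced after it.
Everything else can be placed before the reply from legal in some valid order, so the reply from legal can sit as late as position 11 − 2 = 9.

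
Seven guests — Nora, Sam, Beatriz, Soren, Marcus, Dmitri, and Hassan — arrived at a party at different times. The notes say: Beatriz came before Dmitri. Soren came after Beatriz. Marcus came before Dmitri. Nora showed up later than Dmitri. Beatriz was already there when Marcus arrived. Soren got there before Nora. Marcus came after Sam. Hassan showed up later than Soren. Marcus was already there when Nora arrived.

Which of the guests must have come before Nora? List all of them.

Directly stated before Nora: Dmitri, Marcus, and Soren.
Beatriz reaches Nora via Beatriz → Soren → Nora.
Sam reaches Nora via Sam → Marcus → Nora.

Beatriz, Dmitri, Marcus, Sam, Soren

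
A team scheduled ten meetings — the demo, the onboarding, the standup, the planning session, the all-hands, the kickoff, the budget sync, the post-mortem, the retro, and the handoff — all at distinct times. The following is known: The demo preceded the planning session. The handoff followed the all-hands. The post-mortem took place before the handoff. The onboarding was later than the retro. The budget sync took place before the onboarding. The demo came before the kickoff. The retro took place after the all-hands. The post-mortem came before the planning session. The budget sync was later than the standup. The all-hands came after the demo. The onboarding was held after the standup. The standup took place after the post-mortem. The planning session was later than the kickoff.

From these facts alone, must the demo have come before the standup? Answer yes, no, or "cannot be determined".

No chain of stated constraints runs from the demo to the standup, and none runs from the standup to the demo either.
So the relative order of the demo and the standup is not fixed by the given facts.

cannot be determined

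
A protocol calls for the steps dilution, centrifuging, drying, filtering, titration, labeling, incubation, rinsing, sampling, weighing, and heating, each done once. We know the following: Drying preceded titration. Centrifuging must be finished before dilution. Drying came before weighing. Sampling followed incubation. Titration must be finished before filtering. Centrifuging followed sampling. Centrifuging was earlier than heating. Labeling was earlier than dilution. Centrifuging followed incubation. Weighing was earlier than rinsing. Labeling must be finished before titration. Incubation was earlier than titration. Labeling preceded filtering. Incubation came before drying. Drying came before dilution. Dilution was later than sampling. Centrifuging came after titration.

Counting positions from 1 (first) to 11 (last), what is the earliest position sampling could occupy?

2

Incubation must come before sampling — 1 forced predecessor.
Nothing else is forced ahead of sampling, so its earliest slot is position 1 + 1 = 2.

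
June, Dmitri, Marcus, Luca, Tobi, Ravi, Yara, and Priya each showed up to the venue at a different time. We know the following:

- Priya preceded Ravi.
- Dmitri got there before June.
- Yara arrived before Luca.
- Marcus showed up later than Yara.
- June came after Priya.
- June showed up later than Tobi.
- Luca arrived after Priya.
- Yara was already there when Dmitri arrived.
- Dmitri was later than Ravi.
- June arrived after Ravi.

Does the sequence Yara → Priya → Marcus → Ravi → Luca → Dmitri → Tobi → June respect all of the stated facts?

yes

Check each stated constraint against the proposed order — e.g. Yara is ahead of Dmitri; Priya is ahead of June. Every pair is in the required order; nothing is violated.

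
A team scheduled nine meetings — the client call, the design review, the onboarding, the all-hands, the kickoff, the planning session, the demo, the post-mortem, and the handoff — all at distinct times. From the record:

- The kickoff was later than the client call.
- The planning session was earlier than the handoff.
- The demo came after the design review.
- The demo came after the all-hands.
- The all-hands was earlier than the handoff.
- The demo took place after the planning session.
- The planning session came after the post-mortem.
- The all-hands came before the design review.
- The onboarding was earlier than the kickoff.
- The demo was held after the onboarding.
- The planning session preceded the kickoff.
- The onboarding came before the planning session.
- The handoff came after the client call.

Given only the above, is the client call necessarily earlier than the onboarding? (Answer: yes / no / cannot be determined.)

No chain of stated constraints runs from the client call to the onboarding, and none runs from the onboarding to the client call either.
So the relative order of the client call and the onboarding is not fixed by the given facts.

cannot be determined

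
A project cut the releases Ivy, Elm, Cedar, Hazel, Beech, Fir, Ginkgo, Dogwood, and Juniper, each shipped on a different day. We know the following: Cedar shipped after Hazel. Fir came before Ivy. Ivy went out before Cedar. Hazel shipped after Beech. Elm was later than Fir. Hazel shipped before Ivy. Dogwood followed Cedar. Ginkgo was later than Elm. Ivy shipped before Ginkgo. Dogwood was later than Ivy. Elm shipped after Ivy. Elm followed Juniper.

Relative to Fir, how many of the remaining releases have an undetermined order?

3

Forced after Fir: Cedar, Dogwood, Elm, Ginkgo, and Ivy.
That leaves Beech, Hazel, and Juniper with no forced order relative to Fir — 3.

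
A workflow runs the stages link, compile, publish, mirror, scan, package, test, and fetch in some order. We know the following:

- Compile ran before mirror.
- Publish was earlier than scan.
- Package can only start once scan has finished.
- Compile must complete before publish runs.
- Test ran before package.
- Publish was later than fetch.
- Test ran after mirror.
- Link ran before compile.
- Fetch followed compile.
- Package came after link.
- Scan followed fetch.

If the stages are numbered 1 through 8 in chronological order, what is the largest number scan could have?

Scan must come before package — 1 stage forced after it.
Everything else can be placed before scan in some valid order, so scan can sit as late as position 8 − 1 = 7.

7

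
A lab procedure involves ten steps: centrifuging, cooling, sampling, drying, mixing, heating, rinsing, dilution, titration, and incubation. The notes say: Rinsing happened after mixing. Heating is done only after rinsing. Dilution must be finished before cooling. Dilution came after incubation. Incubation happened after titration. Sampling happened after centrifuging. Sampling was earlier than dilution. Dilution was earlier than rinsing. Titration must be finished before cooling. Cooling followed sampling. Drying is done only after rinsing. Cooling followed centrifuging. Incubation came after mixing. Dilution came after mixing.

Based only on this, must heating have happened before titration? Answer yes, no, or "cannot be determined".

Tracing the constraints gives titration → incubation → dilution → rinsing → heating, so titration must come before heating.
That means heating cannot be before titration.

no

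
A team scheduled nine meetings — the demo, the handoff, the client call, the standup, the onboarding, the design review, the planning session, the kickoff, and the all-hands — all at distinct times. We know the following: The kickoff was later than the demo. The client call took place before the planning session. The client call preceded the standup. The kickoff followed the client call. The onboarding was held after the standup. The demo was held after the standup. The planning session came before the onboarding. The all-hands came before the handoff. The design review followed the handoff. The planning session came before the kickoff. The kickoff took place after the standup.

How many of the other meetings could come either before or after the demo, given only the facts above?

Forced before the demo: the client call and the standup; forced after the demo: the kickoff.
That leaves the all-hands, the design review, the handoff, the onboarding, and the planning session with no forced order relative to the demo — 5.

5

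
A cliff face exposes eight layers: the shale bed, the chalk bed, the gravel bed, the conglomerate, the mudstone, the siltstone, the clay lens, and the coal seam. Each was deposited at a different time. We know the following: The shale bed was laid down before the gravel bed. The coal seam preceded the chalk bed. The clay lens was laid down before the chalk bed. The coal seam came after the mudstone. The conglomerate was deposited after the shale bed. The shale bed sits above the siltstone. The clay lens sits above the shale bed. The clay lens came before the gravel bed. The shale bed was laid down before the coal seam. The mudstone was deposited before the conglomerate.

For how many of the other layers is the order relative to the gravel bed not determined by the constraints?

Forced before the gravel bed: the clay lens, the shale bed, and the siltstone.
That leaves the chalk bed, the coal seam, the conglomerate, and the mudstone with no forced order relative to the gravel bed — 4.

4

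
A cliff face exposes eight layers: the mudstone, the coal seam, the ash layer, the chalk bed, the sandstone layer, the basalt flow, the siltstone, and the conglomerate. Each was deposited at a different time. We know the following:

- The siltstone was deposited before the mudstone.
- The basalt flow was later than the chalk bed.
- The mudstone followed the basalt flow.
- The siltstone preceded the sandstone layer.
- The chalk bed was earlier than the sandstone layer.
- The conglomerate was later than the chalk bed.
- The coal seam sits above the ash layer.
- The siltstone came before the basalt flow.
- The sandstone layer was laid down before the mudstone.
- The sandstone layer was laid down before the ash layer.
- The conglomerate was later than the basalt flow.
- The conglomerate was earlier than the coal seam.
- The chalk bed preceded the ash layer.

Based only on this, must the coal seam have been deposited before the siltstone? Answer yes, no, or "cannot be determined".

no

Tracing the constraints gives the siltstone → the sandstone layer → the ash layer → the coal seam, so the siltstone must come before the coal seam.
That means the coal seam cannot be before the siltstone.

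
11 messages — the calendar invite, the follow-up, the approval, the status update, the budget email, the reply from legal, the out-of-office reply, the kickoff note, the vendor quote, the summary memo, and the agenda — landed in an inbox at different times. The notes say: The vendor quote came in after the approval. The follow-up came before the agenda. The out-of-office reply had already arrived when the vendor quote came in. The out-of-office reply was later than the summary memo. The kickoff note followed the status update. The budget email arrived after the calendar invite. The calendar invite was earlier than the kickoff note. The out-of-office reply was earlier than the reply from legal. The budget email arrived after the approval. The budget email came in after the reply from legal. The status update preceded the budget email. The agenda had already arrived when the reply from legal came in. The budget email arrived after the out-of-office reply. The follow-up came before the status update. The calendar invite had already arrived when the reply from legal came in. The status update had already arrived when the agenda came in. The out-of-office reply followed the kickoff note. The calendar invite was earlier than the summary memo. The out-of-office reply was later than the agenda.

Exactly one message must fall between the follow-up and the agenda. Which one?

the status update

Tracing the constraints gives the follow-up → the status update → the agenda, so the status update sits after the follow-up and before the agenda.
No other message is forced both after the follow-up and before the agenda.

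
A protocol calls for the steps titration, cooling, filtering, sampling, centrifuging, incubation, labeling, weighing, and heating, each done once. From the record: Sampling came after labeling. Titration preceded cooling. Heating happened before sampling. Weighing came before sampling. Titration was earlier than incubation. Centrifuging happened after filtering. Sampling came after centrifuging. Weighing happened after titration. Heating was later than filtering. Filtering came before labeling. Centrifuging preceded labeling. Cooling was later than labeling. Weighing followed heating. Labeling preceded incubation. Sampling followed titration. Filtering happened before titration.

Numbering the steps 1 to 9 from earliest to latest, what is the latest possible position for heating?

Heating must come before sampling and weighing — 2 steps forced after it.
Everything else can be placed before heating in some valid order, so heating can sit as late as position 9 − 2 = 7.

7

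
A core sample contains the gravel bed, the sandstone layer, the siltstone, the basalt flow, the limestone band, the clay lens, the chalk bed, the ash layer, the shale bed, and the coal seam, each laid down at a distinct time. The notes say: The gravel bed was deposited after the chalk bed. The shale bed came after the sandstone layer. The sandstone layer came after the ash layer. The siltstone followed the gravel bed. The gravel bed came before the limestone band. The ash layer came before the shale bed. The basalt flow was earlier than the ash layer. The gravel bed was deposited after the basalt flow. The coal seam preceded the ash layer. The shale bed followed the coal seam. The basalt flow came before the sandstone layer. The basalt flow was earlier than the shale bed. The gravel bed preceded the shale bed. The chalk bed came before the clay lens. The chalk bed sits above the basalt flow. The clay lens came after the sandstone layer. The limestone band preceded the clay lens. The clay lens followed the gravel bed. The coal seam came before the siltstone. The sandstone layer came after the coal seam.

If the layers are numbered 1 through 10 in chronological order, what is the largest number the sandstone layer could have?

The sandstone layer must come before the clay lens and the shale bed — 2 layers forced after it.
Everything else can be placed before the sandstone layer in some valid order, so the sandstone layer can sit as late as position 10 − 2 = 8.

8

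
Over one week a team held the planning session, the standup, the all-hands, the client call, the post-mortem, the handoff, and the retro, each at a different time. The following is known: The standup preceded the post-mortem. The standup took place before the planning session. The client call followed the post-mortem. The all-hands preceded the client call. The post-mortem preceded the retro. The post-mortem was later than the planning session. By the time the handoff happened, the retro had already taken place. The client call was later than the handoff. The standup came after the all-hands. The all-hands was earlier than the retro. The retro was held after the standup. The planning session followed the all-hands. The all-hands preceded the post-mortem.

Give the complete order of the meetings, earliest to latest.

The constraints fix every adjacent pair, so only one ordering works:
the all-hands → the standup → the planning session → the post-mortem → the retro → the handoff → the client call.

the all-hands, the standup, the planning session, the post-mortem, the retro, the handoff, the client call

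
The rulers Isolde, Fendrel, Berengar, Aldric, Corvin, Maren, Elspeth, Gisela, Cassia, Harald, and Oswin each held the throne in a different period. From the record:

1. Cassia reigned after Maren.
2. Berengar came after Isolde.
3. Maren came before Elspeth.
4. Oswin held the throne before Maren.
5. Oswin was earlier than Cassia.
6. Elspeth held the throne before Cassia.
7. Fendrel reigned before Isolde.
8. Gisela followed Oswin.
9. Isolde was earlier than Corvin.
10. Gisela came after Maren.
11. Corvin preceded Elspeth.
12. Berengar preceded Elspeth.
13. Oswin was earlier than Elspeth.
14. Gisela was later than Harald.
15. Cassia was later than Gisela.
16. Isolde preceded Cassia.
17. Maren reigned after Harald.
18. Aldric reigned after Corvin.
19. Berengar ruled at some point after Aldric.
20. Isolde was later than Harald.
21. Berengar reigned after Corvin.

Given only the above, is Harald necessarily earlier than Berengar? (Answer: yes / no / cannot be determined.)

yes

Chain the constraints: Harald → Isolde → Berengar. Each link is directly stated, so Harald comes before Berengar.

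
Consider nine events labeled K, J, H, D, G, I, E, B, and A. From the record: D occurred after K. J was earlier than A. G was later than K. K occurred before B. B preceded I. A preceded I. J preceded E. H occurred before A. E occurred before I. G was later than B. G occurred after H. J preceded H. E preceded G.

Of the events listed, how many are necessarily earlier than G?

5

Directly stated before G: B, E, H, and K.
J reaches G via J → H → G.
That's B, E, H, J, and K — 5 in all.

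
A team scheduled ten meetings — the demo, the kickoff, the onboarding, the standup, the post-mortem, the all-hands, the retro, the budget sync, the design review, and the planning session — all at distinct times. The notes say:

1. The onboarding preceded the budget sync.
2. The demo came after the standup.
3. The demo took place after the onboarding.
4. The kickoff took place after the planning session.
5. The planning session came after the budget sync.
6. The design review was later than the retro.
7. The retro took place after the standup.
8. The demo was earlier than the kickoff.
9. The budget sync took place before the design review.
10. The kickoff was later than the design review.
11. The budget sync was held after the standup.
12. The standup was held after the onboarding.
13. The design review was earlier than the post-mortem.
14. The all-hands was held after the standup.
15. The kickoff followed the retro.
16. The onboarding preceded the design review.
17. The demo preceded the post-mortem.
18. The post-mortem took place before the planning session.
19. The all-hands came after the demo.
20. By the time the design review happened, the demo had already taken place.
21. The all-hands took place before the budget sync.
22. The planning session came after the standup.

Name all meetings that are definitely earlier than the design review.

Directly stated before the design review: the budget sync, the demo, the onboarding, and the retro.
The all-hands reaches the design review via the all-hands → the budget sync → the design review.
The standup reaches the design review via the standup → the retro → the design review.
No chain forces the kickoff (or any of the others) ahead of the design review.

the all-hands, the budget sync, the demo, the onboarding, the retro, the standup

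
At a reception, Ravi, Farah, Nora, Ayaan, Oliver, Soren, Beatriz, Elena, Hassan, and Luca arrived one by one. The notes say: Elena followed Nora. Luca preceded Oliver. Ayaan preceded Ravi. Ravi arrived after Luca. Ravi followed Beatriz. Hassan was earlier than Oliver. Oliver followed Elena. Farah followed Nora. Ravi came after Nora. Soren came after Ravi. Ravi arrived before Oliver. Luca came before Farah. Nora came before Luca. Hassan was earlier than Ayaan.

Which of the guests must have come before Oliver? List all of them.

Directly stated before Oliver: Elena, Hassan, Luca, and Ravi.
Ayaan reaches Oliver via Ayaan → Ravi → Oliver.
Beatriz reaches Oliver via Beatriz → Ravi → Oliver.
Nora reaches Oliver via Nora → Luca → Oliver.
No chain forces Farah (or any of the others) ahead of Oliver.

Ayaan, Beatriz, Elena, Hassan, Luca, Nora, Ravi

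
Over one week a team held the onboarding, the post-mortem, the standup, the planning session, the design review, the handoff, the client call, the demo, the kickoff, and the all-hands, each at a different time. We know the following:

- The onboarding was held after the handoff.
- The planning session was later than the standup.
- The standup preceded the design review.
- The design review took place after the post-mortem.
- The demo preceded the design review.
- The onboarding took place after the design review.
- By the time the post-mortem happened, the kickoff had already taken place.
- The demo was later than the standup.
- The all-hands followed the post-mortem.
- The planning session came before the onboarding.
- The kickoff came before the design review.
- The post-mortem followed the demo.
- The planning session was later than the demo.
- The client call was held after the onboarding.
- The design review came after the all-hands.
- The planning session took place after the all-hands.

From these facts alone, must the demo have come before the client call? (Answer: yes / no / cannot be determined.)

yes

Chain the constraints: the demo → the planning session → the onboarding → the client call. Each link is directly stated, so the demo comes before the client call.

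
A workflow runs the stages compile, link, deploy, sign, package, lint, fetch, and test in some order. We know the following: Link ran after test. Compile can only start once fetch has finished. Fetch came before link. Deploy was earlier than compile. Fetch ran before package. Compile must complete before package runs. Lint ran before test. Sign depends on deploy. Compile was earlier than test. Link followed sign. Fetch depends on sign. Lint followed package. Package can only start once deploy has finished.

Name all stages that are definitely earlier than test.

Directly stated before test: compile and lint.
Deploy reaches test via deploy → compile → test.
Fetch reaches test via fetch → compile → test.
Package reaches test via package → lint → test.
Likewise sign reaches test by chaining the stated constraints.

compile, deploy, fetch, lint, package, sign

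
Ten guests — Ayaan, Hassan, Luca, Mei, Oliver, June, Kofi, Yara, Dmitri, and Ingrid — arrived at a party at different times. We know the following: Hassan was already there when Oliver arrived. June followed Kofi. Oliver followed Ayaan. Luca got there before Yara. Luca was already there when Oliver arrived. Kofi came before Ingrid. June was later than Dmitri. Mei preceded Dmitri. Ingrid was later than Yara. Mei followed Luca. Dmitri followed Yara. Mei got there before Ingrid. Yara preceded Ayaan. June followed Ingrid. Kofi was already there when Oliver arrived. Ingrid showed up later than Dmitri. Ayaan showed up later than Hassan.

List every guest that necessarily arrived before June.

Directly stated before June: Dmitri, Ingrid, and Kofi.
Luca reaches June via Luca → Mei → Ingrid → June.
Mei reaches June via Mei → Ingrid → June.
Yara reaches June via Yara → Ingrid → June.

Dmitri, Ingrid, Kofi, Luca, Mei, Yara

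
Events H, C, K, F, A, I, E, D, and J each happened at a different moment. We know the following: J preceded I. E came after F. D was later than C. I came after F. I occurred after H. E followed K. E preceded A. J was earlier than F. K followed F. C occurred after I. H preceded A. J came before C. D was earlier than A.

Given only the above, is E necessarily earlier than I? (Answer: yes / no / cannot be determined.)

No chain of stated constraints runs from E to I, and none runs from I to E either.
So the relative order of E and I is not fixed by the given facts.

cannot be determined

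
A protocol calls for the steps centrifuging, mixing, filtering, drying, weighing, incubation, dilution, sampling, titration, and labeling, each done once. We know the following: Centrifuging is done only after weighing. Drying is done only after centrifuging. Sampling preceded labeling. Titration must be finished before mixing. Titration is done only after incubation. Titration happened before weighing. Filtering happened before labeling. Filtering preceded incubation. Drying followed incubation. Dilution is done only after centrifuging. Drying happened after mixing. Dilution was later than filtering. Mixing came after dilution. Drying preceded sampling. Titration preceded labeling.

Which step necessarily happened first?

filtering

Filtering has a chain of constraints placing it before every other step, so filtering must be first.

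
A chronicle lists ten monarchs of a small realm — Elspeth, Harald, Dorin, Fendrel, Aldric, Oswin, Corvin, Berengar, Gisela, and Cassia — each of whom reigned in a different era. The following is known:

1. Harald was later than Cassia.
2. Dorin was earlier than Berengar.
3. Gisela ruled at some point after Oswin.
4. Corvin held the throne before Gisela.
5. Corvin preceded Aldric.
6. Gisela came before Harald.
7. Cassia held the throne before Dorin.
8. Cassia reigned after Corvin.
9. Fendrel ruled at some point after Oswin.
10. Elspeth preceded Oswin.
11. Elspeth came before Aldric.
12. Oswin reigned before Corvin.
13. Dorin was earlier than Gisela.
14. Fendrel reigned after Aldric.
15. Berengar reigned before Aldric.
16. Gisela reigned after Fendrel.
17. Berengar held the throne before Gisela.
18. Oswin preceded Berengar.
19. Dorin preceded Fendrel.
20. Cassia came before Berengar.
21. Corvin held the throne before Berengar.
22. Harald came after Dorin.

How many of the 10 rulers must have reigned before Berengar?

5

Directly stated before Berengar: Cassia, Corvin, Dorin, and Oswin.
Elspeth reaches Berengar via Elspeth → Oswin → Berengar.
That's Cassia, Corvin, Dorin, Elspeth, and Oswin — 5 in all.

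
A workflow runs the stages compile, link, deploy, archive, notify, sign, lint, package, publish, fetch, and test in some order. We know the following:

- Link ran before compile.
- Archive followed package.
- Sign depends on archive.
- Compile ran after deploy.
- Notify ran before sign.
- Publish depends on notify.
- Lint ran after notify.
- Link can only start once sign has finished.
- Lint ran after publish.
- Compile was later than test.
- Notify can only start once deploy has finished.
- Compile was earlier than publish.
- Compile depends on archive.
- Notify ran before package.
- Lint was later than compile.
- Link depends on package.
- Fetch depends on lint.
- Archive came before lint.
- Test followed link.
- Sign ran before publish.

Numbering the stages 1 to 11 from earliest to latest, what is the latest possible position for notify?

Notify must come before archive, compile, fetch, link, lint, package, publish, sign, and test — 9 stages forced after it.
Everything else can be placed before notify in some valid order, so notify can sit as late as position 11 − 9 = 2.

2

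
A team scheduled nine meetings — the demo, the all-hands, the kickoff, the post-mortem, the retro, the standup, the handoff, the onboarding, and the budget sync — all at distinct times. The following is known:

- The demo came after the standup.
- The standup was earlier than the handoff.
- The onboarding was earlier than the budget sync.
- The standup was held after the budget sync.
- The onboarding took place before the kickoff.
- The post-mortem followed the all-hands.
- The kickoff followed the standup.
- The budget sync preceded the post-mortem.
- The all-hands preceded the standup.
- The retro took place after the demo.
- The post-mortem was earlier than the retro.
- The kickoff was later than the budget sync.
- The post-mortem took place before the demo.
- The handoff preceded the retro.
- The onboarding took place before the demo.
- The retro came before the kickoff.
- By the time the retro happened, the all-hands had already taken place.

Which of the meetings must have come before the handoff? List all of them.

Directly stated before the handoff: the standup.
The all-hands reaches the handoff via the all-hands → the standup → the handoff.
The budget sync reaches the handoff via the budget sync → the standup → the handoff.
The onboarding reaches the handoff via the onboarding → the budget sync → the standup → the handoff.
No chain forces the post-mortem (or any of the others) ahead of the handoff.

the all-hands, the budget sync, the onboarding, the standup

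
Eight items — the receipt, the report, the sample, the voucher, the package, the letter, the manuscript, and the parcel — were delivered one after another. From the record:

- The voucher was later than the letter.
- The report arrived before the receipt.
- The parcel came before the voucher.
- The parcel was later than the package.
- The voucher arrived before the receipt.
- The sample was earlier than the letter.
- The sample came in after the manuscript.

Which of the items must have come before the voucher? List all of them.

the letter, the manuscript, the package, the parcel, the sample

Directly stated before the voucher: the letter and the parcel.
The manuscript reaches the voucher via the manuscript → the sample → the letter → the voucher.
The package reaches the voucher via the package → the parcel → the voucher.
The sample reaches the voucher via the sample → the letter → the voucher.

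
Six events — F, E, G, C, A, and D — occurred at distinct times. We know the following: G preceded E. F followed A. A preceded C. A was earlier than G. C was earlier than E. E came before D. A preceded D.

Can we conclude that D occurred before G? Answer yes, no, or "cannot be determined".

Tracing the constraints gives G → E → D, so G must come before D.
That means D cannot be before G.

no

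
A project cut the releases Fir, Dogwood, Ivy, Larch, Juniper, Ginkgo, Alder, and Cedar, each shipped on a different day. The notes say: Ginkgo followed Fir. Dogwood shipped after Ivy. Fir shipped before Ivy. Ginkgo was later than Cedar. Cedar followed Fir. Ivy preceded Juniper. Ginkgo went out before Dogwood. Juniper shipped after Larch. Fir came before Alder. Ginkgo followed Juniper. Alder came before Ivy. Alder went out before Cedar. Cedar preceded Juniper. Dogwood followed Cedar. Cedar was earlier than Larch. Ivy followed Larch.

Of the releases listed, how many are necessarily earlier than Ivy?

Directly stated before Ivy: Alder, Fir, and Larch.
Cedar reaches Ivy via Cedar → Larch → Ivy.
No chain forces Ginkgo (or any of the others) ahead of Ivy.
That's Alder, Cedar, Fir, and Larch — 4 in all.

4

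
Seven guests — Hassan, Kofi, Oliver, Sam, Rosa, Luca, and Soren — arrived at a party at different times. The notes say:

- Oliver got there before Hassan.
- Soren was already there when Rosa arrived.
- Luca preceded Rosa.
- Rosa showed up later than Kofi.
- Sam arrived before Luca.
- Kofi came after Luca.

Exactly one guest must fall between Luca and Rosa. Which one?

Tracing the constraints gives Luca → Kofi → Rosa, so Kofi sits after Luca and before Rosa.
No other guest is forced both after Luca and before Rosa.

Kofi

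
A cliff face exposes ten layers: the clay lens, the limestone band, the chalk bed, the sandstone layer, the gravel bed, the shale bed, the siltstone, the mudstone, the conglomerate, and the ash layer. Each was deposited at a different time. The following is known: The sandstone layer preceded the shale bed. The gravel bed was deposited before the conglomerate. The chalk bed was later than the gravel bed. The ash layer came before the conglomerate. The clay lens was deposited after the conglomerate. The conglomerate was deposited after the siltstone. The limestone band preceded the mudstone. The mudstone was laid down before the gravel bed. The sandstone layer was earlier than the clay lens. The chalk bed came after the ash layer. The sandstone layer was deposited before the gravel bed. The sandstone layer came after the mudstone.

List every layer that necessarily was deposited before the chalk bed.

Directly stated before the chalk bed: the ash layer and the gravel bed.
The limestone band reaches the chalk bed via the limestone band → the mudstone → the gravel bed → the chalk bed.
The mudstone reaches the chalk bed via the mudstone → the gravel bed → the chalk bed.
The sandstone layer reaches the chalk bed via the sandstone layer → the gravel bed → the chalk bed.
No chain forces the shale bed (or any of the others) ahead of the chalk bed.

the ash layer, the gravel bed, the limestone band, the mudstone, the sandstone layer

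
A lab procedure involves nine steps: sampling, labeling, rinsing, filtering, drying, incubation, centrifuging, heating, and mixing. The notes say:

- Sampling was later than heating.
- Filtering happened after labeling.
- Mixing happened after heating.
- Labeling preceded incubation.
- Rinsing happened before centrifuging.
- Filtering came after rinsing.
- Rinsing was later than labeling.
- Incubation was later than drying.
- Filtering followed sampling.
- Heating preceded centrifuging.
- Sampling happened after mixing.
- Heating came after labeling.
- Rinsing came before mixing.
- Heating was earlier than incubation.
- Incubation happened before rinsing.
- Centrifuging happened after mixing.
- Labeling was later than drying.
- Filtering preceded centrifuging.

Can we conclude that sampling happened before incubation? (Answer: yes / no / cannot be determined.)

Tracing the constraints gives incubation → rinsing → mixing → sampling, so incubation must come before sampling.
That means sampling cannot be before incubation.

no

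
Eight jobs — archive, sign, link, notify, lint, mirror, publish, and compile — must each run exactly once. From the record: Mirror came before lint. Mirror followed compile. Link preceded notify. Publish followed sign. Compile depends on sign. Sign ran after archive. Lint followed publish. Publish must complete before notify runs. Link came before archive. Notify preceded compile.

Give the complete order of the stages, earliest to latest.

The constraints fix every adjacent pair, so only one ordering works:
link → archive → sign → publish → notify → compile → mirror → lint.

link, archive, sign, publish, notify, compile, mirror, lint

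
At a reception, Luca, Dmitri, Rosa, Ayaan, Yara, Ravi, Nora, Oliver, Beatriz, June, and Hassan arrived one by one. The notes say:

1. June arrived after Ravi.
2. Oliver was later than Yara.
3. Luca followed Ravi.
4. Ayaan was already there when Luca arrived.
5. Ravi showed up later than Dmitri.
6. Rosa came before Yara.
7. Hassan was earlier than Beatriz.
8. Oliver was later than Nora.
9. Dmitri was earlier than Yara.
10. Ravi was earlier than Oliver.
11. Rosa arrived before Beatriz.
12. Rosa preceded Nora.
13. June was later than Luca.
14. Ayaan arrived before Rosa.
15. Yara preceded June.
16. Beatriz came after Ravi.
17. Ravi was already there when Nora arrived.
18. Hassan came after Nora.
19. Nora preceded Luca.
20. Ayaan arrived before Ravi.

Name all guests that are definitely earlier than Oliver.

Directly stated before Oliver: Nora, Ravi, and Yara.
Ayaan reaches Oliver via Ayaan → Ravi → Oliver.
Dmitri reaches Oliver via Dmitri → Yara → Oliver.
Rosa reaches Oliver via Rosa → Yara → Oliver.

Ayaan, Dmitri, Nora, Ravi, Rosa, Yara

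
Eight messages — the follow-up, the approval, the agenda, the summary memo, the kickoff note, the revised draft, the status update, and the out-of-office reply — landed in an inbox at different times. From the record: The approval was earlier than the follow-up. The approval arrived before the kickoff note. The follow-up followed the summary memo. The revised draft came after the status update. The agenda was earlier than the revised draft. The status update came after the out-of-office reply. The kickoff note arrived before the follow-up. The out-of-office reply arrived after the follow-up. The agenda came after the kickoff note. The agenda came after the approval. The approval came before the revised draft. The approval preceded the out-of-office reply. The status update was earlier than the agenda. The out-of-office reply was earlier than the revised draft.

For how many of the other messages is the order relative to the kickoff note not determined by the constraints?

Forced before the kickoff note: the approval; forced after the kickoff note: the agenda, the follow-up, the out-of-office reply, the revised draft, and the status update.
That leaves the summary memo with no forced order relative to the kickoff note — 1.

1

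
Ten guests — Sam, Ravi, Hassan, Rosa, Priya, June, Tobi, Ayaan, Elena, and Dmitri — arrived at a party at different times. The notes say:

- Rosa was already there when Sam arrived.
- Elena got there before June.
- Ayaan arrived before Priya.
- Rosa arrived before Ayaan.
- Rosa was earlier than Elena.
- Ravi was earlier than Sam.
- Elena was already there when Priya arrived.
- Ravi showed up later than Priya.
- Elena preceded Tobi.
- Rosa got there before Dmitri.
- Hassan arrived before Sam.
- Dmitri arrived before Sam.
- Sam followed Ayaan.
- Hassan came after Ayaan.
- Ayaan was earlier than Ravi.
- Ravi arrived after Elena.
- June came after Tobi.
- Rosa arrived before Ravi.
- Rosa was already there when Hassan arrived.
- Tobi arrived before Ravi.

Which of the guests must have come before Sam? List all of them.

Ayaan, Dmitri, Elena, Hassan, Priya, Ravi, Rosa, Tobi

Directly stated before Sam: Ayaan, Dmitri, Hassan, Ravi, and Rosa.
Elena reaches Sam via Elena → Ravi → Sam.
Priya reaches Sam via Priya → Ravi → Sam.
Tobi reaches Sam via Tobi → Ravi → Sam.
No chain forces June ahead of Sam.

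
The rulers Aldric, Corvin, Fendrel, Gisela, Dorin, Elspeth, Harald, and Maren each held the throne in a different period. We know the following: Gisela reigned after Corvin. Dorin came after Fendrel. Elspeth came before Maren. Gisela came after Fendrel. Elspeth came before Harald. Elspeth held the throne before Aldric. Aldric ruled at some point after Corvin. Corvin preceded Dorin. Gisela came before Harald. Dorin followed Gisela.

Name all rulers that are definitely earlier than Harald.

Corvin, Elspeth, Fendrel, Gisela

Directly stated before Harald: Elspeth and Gisela.
Corvin reaches Harald via Corvin → Gisela → Harald.
Fendrel reaches Harald via Fendrel → Gisela → Harald.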